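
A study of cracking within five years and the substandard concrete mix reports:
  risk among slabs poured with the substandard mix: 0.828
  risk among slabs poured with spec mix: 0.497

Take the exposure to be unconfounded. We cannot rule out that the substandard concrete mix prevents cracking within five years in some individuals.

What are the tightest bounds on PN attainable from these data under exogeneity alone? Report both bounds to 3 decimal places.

0.400 ≤ PN ≤ 0.607

Let p₁ = 0.828, p₀ = 0.497.
Under exogeneity alone the bounds on PN are max{0,(p₁−p₀)/p₁} ≤ PN ≤ min{1,(1−p₀)/p₁}.
  lower = (p₁ − p₀)/p₁ = 0.331 / 0.828 ≈ 0.3998
  upper = min{1, (1 − p₀)/p₁} = 0.503 / 0.828 ≈ 0.6075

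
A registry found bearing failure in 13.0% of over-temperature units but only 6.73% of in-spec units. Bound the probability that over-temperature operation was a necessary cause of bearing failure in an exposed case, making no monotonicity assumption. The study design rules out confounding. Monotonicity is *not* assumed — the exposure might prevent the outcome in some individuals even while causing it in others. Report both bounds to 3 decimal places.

0.482 ≤ PN ≤ 1.000

p₁ = 0.13, p₀ = 0.0673.
Under exogeneity alone the bounds on PN are max{0,(p₁−p₀)/p₁} ≤ PN ≤ min{1,(1−p₀)/p₁}.
  lower = (p₁ − p₀)/p₁ = 0.0627 / 0.13 ≈ 0.4823
  upper = min{1, (1 − p₀)/p₁} = 0.9327 / 0.13 ≈ 7.1746 → capped at 1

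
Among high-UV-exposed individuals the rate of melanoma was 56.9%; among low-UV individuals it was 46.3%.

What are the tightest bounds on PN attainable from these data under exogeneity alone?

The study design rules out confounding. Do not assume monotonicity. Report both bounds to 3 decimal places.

p₁ = 0.569, p₀ = 0.463.
Under exogeneity alone the bounds on PN are max{0,(p₁−p₀)/p₁} ≤ PN ≤ min{1,(1−p₀)/p₁}.
  lower = (p₁ − p₀)/p₁ = 0.106 / 0.569 ≈ 0.1863
  upper = min{1, (1 − p₀)/p₁} = 0.537 / 0.569 ≈ 0.9438

0.186 ≤ PN ≤ 0.944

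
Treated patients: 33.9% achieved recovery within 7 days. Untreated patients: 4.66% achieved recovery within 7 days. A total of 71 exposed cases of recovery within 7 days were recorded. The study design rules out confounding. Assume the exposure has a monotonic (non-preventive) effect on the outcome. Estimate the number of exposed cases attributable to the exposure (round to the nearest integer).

p₁ = 0.339, p₀ = 0.0466.
PN = (p₁ − p₀)/p₁ = (0.339 − 0.0466) / 0.339 ≈ 0.86254.
Attributable cases ≈ PN × (exposed cases) = 0.86254 × 71 ≈ 61.24.

about 61 cases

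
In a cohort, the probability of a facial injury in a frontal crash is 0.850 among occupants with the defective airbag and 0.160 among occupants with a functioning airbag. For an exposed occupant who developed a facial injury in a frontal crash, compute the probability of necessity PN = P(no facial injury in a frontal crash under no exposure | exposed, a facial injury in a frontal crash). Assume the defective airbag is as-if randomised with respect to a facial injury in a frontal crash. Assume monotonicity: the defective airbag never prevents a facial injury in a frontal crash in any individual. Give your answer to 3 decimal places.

PN ≈ 0.812

Let p₁ = 0.85, p₀ = 0.16.
Under exogeneity and monotonicity, PN = (p₁ − p₀) / p₁.
PN = (0.85 − 0.16) / 0.85 = 0.69 / 0.85 ≈ 0.8118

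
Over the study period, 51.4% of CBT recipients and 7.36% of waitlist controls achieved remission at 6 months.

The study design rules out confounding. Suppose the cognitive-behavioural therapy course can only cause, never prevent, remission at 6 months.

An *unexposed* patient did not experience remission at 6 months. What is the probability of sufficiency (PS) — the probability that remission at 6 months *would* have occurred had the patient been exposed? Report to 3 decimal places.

p₁ = 0.514, p₀ = 0.0736.
Under exogeneity and monotonicity, PS = (p₁ − p₀) / (1 − p₀).
PS = (0.514 − 0.0736) / (1 − 0.0736) = 0.4404 / 0.9264 ≈ 0.4754

PS ≈ 0.475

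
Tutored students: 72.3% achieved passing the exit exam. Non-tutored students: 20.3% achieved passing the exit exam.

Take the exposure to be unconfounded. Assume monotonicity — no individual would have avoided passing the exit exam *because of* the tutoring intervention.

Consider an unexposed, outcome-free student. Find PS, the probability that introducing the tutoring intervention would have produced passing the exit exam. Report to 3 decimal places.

PS ≈ 0.652

p₁ = 0.723, p₀ = 0.203.
Under exogeneity and monotonicity, PS = (p₁ − p₀) / (1 − p₀).
PS = (0.723 − 0.203) / (1 − 0.203) = 0.52 / 0.797 ≈ 0.6524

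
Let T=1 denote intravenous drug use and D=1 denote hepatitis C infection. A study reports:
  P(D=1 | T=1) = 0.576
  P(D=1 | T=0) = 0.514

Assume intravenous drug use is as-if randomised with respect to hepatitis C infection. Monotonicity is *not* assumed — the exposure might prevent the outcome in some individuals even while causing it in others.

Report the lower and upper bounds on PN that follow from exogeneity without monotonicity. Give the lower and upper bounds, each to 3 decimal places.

Let p₁ = 0.576, p₀ = 0.514.
Under exogeneity alone the bounds on PN are max{0,(p₁−p₀)/p₁} ≤ PN ≤ min{1,(1−p₀)/p₁}.
  lower = (p₁ − p₀)/p₁ = 0.062 / 0.576 ≈ 0.1076
  upper = min{1, (1 − p₀)/p₁} = 0.486 / 0.576 ≈ 0.8438

0.108 ≤ PN ≤ 0.844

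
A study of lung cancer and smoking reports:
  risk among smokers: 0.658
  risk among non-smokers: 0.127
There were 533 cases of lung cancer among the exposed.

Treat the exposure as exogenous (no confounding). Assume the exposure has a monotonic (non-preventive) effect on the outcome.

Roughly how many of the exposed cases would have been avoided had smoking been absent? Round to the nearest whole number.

about 430 cases

Let p₁ = 0.658, p₀ = 0.127.
PN = (p₁ − p₀)/p₁ = (0.658 − 0.127) / 0.658 ≈ 0.80699.
Attributable cases ≈ PN × (exposed cases) = 0.80699 × 533 ≈ 430.13.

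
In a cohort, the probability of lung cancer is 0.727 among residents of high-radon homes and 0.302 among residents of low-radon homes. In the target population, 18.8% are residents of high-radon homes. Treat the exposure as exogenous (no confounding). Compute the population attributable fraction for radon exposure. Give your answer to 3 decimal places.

PAF ≈ 0.209

Let p₁ = 0.727, p₀ = 0.302.
Overall risk P(Y=1) = π·p₁ + (1−π)·p₀ = 0.188×0.727 + 0.812×0.302 = 0.3819.
Under exogeneity, PAF = [P(Y=1) − p₀] / P(Y=1).
PAF = (0.3819 − 0.302) / 0.3819 ≈ 0.2092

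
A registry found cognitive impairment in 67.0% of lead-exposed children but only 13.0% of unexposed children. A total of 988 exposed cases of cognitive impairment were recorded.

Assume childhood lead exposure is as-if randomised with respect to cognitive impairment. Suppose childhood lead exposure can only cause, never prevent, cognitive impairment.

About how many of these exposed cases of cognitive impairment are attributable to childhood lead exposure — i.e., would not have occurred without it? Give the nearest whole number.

about 796 cases

p₁ = 0.67, p₀ = 0.13.
PN = (p₁ − p₀)/p₁ = (0.67 − 0.13) / 0.67 ≈ 0.80597.
Attributable cases ≈ PN × (exposed cases) = 0.80597 × 988 ≈ 796.30.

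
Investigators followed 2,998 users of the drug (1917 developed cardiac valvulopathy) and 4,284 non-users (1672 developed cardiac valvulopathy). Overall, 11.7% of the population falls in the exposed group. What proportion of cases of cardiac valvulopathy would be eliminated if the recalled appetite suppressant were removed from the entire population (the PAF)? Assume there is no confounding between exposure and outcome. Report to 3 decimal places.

PAF ≈ 0.069

p₁ = P(outcome | exposed) = 1917/2998 = 0.63943
p₀ = P(outcome | unexposed) = 1672/4284 = 0.39029
Overall risk P(Y=1) = π·p₁ + (1−π)·p₀ = 0.117×0.63943 + 0.883×0.39029 = 0.41944.
Under exogeneity, PAF = [P(Y=1) − p₀] / P(Y=1).
PAF = (0.41944 − 0.39029) / 0.41944 ≈ 0.0695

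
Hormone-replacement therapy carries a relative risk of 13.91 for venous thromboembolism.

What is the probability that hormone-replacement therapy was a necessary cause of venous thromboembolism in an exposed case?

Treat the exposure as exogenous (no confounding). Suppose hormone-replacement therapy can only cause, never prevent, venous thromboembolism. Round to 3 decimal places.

PN ≈ 0.928

Under exogeneity and monotonicity, PN = (RR − 1) / RR = 1 − 1/RR.
PN = (13.91 − 1) / 13.91 = 12.91 / 13.91 ≈ 0.9281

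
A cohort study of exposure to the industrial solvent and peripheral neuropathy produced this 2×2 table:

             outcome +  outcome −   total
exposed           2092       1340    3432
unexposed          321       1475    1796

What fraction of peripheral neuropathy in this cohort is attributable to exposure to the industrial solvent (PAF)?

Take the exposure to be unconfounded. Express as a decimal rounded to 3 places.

p₁ = P(outcome | exposed) = 2092/3432 = 0.60956
p₀ = P(outcome | unexposed) = 321/1796 = 0.17873
Exposure prevalence π = 3432/5228 = 0.65647; overall risk P(Y=1) = 0.46155.
Under exogeneity, PAF = [P(Y=1) − p₀]/P(Y=1).
PAF = (0.46155 − 0.17873) / 0.46155 ≈ 0.6128

PAF ≈ 0.613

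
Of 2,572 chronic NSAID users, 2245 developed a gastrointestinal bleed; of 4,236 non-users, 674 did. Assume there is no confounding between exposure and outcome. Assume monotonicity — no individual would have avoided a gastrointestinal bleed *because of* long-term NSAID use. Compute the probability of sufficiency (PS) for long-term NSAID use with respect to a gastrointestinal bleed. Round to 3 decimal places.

p₁ = P(outcome | exposed) = 2245/2572 = 0.87286
p₀ = P(outcome | unexposed) = 674/4236 = 0.15911
Under exogeneity and monotonicity, PS = (p₁ − p₀) / (1 − p₀).
PS = (0.87286 − 0.15911) / (1 − 0.15911) = 0.71375 / 0.84089 ≈ 0.8488

PS ≈ 0.849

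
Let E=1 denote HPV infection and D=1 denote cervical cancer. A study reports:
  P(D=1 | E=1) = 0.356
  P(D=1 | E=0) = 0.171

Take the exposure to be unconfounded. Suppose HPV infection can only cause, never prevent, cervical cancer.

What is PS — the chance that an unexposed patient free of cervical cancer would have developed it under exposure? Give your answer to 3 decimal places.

PS ≈ 0.223

Let p₁ = 0.356, p₀ = 0.171.
Under exogeneity and monotonicity, PS = (p₁ − p₀) / (1 − p₀).
PS = (0.356 − 0.171) / (1 − 0.171) = 0.185 / 0.829 ≈ 0.2232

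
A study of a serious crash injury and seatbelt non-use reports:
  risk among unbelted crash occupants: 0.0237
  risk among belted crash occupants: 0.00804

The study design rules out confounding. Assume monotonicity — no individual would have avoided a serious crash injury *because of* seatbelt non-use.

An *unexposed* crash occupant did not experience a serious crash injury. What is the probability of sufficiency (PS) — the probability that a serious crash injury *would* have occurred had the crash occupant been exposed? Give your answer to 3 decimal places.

Let p₁ = 0.0237, p₀ = 0.00804.
Under exogeneity and monotonicity, PS = (p₁ − p₀) / (1 − p₀).
PS = (0.0237 − 0.00804) / (1 − 0.00804) = 0.01566 / 0.99196 ≈ 0.0158

PS ≈ 0.016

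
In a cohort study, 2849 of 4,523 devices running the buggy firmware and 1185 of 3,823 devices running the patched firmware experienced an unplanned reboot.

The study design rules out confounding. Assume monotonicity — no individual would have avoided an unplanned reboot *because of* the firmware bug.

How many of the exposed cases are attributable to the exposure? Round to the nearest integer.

p₁ = P(outcome | exposed) = 2849/4523 = 0.62989
p₀ = P(outcome | unexposed) = 1185/3823 = 0.30997
PN = (p₁ − p₀)/p₁ = (0.62989 − 0.30997) / 0.62989 ≈ 0.50791.
Attributable cases ≈ PN × (exposed cases) = 0.50791 × 2849 ≈ 1447.02.

about 1447 cases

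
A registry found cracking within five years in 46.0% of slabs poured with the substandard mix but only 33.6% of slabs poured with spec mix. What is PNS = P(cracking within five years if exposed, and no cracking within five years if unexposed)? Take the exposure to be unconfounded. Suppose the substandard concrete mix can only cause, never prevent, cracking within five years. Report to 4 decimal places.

PNS ≈ 0.1240

p₁ = 0.46, p₀ = 0.336.
Under exogeneity and monotonicity, PNS = p₁ − p₀.
PNS = 0.46 − 0.336 = 0.124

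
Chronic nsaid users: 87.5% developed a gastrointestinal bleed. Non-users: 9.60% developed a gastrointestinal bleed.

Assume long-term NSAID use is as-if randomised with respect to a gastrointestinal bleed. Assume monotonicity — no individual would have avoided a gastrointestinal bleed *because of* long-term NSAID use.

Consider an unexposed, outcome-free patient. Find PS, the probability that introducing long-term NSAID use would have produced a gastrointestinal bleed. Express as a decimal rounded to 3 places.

PS ≈ 0.862

p₁ = 0.875, p₀ = 0.096.
Under exogeneity and monotonicity, PS = (p₁ − p₀) / (1 − p₀).
PS = (0.875 − 0.096) / (1 − 0.096) = 0.779 / 0.904 ≈ 0.8617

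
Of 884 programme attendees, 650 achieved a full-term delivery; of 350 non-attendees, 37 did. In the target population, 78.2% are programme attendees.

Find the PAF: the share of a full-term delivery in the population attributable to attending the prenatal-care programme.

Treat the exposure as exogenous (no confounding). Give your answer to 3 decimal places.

PAF ≈ 0.823

p₁ = P(outcome | exposed) = 650/884 = 0.73529
p₀ = P(outcome | unexposed) = 37/350 = 0.10571
Overall risk P(Y=1) = π·p₁ + (1−π)·p₀ = 0.782×0.73529 + 0.218×0.10571 = 0.59805.
Under exogeneity, PAF = [P(Y=1) − p₀] / P(Y=1).
PAF = (0.59805 − 0.10571) / 0.59805 ≈ 0.8232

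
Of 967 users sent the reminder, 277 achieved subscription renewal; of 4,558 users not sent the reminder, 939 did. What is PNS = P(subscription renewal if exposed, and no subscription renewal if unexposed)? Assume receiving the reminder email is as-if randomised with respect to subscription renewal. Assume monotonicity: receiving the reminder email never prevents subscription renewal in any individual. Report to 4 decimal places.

p₁ = P(outcome | exposed) = 277/967 = 0.28645
p₀ = P(outcome | unexposed) = 939/4558 = 0.20601
Under exogeneity and monotonicity, PNS = p₁ − p₀.
PNS = 0.28645 − 0.20601 = 0.080442

PNS ≈ 0.0804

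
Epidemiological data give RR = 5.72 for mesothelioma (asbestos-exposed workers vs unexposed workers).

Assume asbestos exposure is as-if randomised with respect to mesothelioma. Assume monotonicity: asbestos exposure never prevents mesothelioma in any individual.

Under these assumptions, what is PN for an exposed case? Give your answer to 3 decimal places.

PN ≈ 0.825

Under exogeneity and monotonicity, PN = (RR − 1) / RR = 1 − 1/RR.
PN = (5.72 − 1) / 5.72 = 4.72 / 5.72 ≈ 0.8252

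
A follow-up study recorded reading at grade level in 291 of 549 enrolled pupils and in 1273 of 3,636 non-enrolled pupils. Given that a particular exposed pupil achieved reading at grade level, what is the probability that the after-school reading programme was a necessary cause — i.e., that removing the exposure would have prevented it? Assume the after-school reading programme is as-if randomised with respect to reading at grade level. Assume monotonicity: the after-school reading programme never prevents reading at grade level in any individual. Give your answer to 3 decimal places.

p₁ = P(outcome | exposed) = 291/549 = 0.53005
p₀ = P(outcome | unexposed) = 1273/3636 = 0.35011
Under exogeneity and monotonicity, PN = (p₁ − p₀) / p₁.
PN = (0.53005 − 0.35011) / 0.53005 = 0.17994 / 0.53005 ≈ 0.3395

PN ≈ 0.339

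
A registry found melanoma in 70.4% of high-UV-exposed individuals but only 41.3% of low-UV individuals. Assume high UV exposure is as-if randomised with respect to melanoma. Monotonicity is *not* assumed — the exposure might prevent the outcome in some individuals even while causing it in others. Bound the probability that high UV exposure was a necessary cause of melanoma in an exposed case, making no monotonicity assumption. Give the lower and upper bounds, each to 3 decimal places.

0.413 ≤ PN ≤ 0.834

p₁ = 0.704, p₀ = 0.413.
Under exogeneity alone the bounds on PN are max{0,(p₁−p₀)/p₁} ≤ PN ≤ min{1,(1−p₀)/p₁}.
  lower = (p₁ − p₀)/p₁ = 0.291 / 0.704 ≈ 0.4134
  upper = min{1, (1 − p₀)/p₁} = 0.587 / 0.704 ≈ 0.8338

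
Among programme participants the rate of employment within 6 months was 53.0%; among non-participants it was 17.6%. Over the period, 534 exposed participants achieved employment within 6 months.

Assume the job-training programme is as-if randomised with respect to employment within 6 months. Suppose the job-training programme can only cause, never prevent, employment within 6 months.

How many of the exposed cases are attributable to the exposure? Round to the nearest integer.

about 357 cases

p₁ = 0.53, p₀ = 0.176.
PN = (p₁ − p₀)/p₁ = (0.53 − 0.176) / 0.53 ≈ 0.66792.
Attributable cases ≈ PN × (exposed cases) = 0.66792 × 534 ≈ 356.67.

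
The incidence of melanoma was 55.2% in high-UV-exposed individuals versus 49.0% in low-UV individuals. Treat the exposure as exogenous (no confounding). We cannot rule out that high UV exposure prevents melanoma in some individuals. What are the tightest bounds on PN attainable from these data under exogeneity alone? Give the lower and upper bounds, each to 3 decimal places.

p₁ = 0.552, p₀ = 0.49.
Under exogeneity alone the bounds on PN are max{0,(p₁−p₀)/p₁} ≤ PN ≤ min{1,(1−p₀)/p₁}.
  lower = (p₁ − p₀)/p₁ = 0.062 / 0.552 ≈ 0.1123
  upper = min{1, (1 − p₀)/p₁} = 0.51 / 0.552 ≈ 0.9239

0.112 ≤ PN ≤ 0.924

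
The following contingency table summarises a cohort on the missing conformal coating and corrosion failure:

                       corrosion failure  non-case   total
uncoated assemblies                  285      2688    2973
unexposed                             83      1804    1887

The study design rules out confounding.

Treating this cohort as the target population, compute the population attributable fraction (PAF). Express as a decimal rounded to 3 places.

PAF ≈ 0.419

p₁ = P(outcome | exposed) = 285/2973 = 0.095863
p₀ = P(outcome | unexposed) = 83/1887 = 0.043985
Exposure prevalence π = 2973/4860 = 0.61173; overall risk P(Y=1) = 0.07572.
Under exogeneity, PAF = [P(Y=1) − p₀]/P(Y=1).
PAF = (0.07572 − 0.043985) / 0.07572 ≈ 0.4191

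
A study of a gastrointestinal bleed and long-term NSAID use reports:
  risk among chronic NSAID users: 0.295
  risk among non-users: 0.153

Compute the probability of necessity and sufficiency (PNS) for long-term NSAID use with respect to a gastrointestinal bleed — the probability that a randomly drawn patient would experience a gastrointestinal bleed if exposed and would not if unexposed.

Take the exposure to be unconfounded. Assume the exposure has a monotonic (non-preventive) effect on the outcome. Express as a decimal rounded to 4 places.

Let p₁ = 0.295, p₀ = 0.153.
Under exogeneity and monotonicity, PNS = p₁ − p₀.
PNS = 0.295 − 0.153 = 0.142

PNS ≈ 0.1420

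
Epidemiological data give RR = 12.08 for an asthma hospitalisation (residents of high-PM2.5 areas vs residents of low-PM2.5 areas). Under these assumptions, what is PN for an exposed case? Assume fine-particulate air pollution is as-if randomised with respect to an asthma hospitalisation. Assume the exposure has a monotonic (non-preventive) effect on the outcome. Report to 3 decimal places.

Under exogeneity and monotonicity, PN = (RR − 1) / RR = 1 − 1/RR.
PN = (12.08 − 1) / 12.08 = 11.08 / 12.08 ≈ 0.9172

PN ≈ 0.917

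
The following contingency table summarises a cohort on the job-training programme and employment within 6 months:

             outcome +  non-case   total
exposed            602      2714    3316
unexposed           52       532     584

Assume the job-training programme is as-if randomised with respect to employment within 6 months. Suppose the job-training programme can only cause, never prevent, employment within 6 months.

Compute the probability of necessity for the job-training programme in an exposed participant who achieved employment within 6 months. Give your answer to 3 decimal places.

PN ≈ 0.510

p₁ = P(outcome | exposed) = 602/3316 = 0.18154
p₀ = P(outcome | unexposed) = 52/584 = 0.089041
Under exogeneity and monotonicity, PN = (p₁ − p₀)/p₁.
PN = (0.18154 − 0.089041) / 0.18154 ≈ 0.5095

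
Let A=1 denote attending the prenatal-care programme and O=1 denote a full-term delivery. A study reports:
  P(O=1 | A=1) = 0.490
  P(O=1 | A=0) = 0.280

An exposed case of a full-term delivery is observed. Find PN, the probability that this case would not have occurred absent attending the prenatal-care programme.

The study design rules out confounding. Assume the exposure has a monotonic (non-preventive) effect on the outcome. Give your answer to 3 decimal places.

Let p₁ = 0.49, p₀ = 0.28.
Under exogeneity and monotonicity, PN = (p₁ − p₀) / p₁.
PN = (0.49 − 0.28) / 0.49 = 0.21 / 0.49 ≈ 0.4286

PN ≈ 0.429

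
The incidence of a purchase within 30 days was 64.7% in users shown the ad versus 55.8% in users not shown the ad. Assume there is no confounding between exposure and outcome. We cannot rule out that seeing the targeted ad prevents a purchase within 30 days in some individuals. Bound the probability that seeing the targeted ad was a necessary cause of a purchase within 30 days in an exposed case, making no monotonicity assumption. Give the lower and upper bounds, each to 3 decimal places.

p₁ = 0.647, p₀ = 0.558.
Under exogeneity alone the bounds on PN are max{0,(p₁−p₀)/p₁} ≤ PN ≤ min{1,(1−p₀)/p₁}.
  lower = (p₁ − p₀)/p₁ = 0.089 / 0.647 ≈ 0.1376
  upper = min{1, (1 − p₀)/p₁} = 0.442 / 0.647 ≈ 0.6832

0.138 ≤ PN ≤ 0.683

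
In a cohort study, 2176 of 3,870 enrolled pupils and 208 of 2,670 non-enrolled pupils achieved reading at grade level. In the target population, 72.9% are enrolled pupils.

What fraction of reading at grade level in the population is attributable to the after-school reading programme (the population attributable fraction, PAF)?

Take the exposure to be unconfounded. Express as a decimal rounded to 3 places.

PAF ≈ 0.819

p₁ = P(outcome | exposed) = 2176/3870 = 0.56227
p₀ = P(outcome | unexposed) = 208/2670 = 0.077903
Overall risk P(Y=1) = π·p₁ + (1−π)·p₀ = 0.729×0.56227 + 0.271×0.077903 = 0.43101.
Under exogeneity, PAF = [P(Y=1) − p₀] / P(Y=1).
PAF = (0.43101 − 0.077903) / 0.43101 ≈ 0.8193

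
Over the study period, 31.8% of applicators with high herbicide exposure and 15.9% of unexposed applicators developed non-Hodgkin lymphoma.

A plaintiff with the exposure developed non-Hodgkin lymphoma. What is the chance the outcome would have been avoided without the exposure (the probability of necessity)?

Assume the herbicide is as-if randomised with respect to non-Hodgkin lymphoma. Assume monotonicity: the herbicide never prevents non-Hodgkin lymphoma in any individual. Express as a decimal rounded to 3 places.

PN ≈ 0.500

p₁ = 0.318, p₀ = 0.159.
Under exogeneity and monotonicity, PN = (p₁ − p₀) / p₁.
PN = (0.318 − 0.159) / 0.318 = 0.159 / 0.318 ≈ 0.5000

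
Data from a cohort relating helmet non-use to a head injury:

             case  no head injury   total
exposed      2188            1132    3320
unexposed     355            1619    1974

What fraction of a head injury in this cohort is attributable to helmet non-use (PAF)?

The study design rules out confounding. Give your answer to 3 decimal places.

PAF ≈ 0.626

p₁ = P(outcome | exposed) = 2188/3320 = 0.65904
p₀ = P(outcome | unexposed) = 355/1974 = 0.17984
Exposure prevalence π = 3320/5294 = 0.62713; overall risk P(Y=1) = 0.48036.
Under exogeneity, PAF = [P(Y=1) − p₀]/P(Y=1).
PAF = (0.48036 − 0.17984) / 0.48036 ≈ 0.6256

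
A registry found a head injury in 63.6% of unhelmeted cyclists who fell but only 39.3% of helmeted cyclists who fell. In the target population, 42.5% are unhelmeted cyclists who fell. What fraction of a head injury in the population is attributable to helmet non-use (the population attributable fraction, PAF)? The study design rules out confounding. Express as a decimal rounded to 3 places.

p₁ = 0.636, p₀ = 0.393.
Overall risk P(Y=1) = π·p₁ + (1−π)·p₀ = 0.425×0.636 + 0.575×0.393 = 0.49627.
Under exogeneity, PAF = [P(Y=1) − p₀] / P(Y=1).
PAF = (0.49627 − 0.393) / 0.49627 ≈ 0.2081

PAF ≈ 0.208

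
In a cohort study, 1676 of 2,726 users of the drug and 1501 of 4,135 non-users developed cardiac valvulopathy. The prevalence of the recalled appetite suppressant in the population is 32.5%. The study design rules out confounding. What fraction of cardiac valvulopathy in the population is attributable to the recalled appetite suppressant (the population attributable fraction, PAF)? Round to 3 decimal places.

p₁ = P(outcome | exposed) = 1676/2726 = 0.61482
p₀ = P(outcome | unexposed) = 1501/4135 = 0.363
Overall risk P(Y=1) = π·p₁ + (1−π)·p₀ = 0.325×0.61482 + 0.675×0.363 = 0.44484.
Under exogeneity, PAF = [P(Y=1) − p₀] / P(Y=1).
PAF = (0.44484 − 0.363) / 0.44484 ≈ 0.1840

PAF ≈ 0.184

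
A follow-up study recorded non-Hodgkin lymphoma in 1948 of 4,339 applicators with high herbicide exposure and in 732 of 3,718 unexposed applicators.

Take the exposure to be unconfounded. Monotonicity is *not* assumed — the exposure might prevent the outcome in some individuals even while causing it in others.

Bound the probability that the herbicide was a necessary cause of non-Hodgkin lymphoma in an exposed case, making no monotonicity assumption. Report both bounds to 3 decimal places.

0.561 ≤ PN ≤ 1.000

p₁ = P(outcome | exposed) = 1948/4339 = 0.44895
p₀ = P(outcome | unexposed) = 732/3718 = 0.19688
Under exogeneity alone the bounds on PN are max{0,(p₁−p₀)/p₁} ≤ PN ≤ min{1,(1−p₀)/p₁}.
  lower = (p₁ − p₀)/p₁ = 0.25207 / 0.44895 ≈ 0.5615
  upper = min{1, (1 − p₀)/p₁} = 0.80312 / 0.44895 ≈ 1.7889 → capped at 1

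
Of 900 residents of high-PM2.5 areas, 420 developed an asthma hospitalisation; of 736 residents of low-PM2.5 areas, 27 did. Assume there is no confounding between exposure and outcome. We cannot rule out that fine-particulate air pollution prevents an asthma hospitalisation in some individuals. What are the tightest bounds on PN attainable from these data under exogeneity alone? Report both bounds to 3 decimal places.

p₁ = P(outcome | exposed) = 420/900 = 0.46667
p₀ = P(outcome | unexposed) = 27/736 = 0.036685
Under exogeneity alone the bounds on PN are max{0,(p₁−p₀)/p₁} ≤ PN ≤ min{1,(1−p₀)/p₁}.
  lower = (p₁ − p₀)/p₁ = 0.42998 / 0.46667 ≈ 0.9214
  upper = min{1, (1 − p₀)/p₁} = 0.96332 / 0.46667 ≈ 2.0642 → capped at 1

0.921 ≤ PN ≤ 1.000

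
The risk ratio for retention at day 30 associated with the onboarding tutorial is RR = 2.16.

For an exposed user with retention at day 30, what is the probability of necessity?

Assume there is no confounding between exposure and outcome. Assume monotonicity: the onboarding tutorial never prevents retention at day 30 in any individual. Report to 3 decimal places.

PN ≈ 0.537

Under exogeneity and monotonicity, PN = (RR − 1) / RR = 1 − 1/RR.
PN = (2.16 − 1) / 2.16 = 1.16 / 2.16 ≈ 0.5370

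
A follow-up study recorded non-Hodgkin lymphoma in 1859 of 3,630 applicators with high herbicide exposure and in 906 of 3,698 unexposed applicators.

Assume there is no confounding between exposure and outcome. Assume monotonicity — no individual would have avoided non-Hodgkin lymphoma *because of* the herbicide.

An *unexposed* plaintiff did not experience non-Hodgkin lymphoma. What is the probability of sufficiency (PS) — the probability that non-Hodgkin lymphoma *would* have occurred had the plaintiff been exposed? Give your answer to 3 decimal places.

p₁ = P(outcome | exposed) = 1859/3630 = 0.51212
p₀ = P(outcome | unexposed) = 906/3698 = 0.245
Under exogeneity and monotonicity, PS = (p₁ − p₀) / (1 − p₀).
PS = (0.51212 − 0.245) / (1 − 0.245) = 0.26712 / 0.755 ≈ 0.3538

PS ≈ 0.354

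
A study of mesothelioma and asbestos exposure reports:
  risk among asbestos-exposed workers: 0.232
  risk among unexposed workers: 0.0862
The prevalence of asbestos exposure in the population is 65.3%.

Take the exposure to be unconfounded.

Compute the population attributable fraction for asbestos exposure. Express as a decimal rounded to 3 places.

PAF ≈ 0.525

Let p₁ = 0.232, p₀ = 0.0862.
Overall risk P(Y=1) = π·p₁ + (1−π)·p₀ = 0.653×0.232 + 0.347×0.0862 = 0.18141.
Under exogeneity, PAF = [P(Y=1) − p₀] / P(Y=1).
PAF = (0.18141 − 0.0862) / 0.18141 ≈ 0.5248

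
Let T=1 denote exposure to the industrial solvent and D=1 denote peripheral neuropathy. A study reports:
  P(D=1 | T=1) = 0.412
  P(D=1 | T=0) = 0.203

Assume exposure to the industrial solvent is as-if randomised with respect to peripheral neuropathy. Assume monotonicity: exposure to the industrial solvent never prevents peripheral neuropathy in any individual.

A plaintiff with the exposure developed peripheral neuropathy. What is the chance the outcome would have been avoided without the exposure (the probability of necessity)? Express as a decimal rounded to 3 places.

PN ≈ 0.507

Let p₁ = 0.412, p₀ = 0.203.
Under exogeneity and monotonicity, PN = (p₁ − p₀) / p₁.
PN = (0.412 − 0.203) / 0.412 = 0.209 / 0.412 ≈ 0.5073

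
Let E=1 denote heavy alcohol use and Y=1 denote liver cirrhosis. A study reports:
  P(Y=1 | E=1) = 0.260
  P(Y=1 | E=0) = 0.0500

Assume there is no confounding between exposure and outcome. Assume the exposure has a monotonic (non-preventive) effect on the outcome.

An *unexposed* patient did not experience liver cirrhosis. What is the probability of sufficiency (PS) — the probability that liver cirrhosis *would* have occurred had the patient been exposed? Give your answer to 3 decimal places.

Let p₁ = 0.26, p₀ = 0.05.
Under exogeneity and monotonicity, PS = (p₁ − p₀) / (1 − p₀).
PS = (0.26 − 0.05) / (1 − 0.05) = 0.21 / 0.95 ≈ 0.2211

PS ≈ 0.221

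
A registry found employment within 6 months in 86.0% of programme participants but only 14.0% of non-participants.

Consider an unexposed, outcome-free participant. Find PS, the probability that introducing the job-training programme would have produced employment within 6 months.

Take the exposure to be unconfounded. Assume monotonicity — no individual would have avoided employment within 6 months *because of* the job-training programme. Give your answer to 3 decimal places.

PS ≈ 0.837

p₁ = 0.86, p₀ = 0.14.
Under exogeneity and monotonicity, PS = (p₁ − p₀) / (1 − p₀).
PS = (0.86 − 0.14) / (1 − 0.14) = 0.72 / 0.86 ≈ 0.8372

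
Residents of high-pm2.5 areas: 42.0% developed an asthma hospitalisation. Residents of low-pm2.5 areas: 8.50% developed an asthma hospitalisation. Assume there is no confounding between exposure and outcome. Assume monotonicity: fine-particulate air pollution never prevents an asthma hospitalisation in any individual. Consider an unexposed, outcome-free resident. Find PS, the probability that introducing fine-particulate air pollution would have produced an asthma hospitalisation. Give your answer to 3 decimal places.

PS ≈ 0.366

p₁ = 0.42, p₀ = 0.085.
Under exogeneity and monotonicity, PS = (p₁ − p₀) / (1 − p₀).
PS = (0.42 − 0.085) / (1 − 0.085) = 0.335 / 0.915 ≈ 0.3661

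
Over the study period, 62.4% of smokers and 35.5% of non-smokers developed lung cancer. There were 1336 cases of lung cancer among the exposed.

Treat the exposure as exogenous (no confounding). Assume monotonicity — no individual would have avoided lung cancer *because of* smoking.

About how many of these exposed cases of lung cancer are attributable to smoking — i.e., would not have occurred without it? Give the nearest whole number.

p₁ = 0.624, p₀ = 0.355.
PN = (p₁ − p₀)/p₁ = (0.624 − 0.355) / 0.624 ≈ 0.43109.
Attributable cases ≈ PN × (exposed cases) = 0.43109 × 1336 ≈ 575.94.

about 576 cases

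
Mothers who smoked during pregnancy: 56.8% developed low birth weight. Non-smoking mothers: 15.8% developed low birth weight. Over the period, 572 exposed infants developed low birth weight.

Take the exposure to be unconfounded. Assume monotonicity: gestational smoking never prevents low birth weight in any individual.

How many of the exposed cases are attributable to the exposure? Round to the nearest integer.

about 413 cases

p₁ = 0.568, p₀ = 0.158.
PN = (p₁ − p₀)/p₁ = (0.568 − 0.158) / 0.568 ≈ 0.72183.
Attributable cases ≈ PN × (exposed cases) = 0.72183 × 572 ≈ 412.89.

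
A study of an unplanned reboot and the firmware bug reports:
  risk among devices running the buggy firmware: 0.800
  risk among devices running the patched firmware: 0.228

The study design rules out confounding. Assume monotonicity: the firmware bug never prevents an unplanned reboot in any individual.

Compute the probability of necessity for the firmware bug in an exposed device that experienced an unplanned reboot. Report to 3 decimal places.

PN ≈ 0.715

Let p₁ = 0.8, p₀ = 0.228.
Under exogeneity and monotonicity, PN = (p₁ − p₀) / p₁.
PN = (0.8 − 0.228) / 0.8 = 0.572 / 0.8 ≈ 0.7150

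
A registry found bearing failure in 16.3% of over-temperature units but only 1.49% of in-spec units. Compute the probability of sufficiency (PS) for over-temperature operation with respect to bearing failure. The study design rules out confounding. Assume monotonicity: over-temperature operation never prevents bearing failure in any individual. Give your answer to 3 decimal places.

PS ≈ 0.150

p₁ = 0.163, p₀ = 0.0149.
Under exogeneity and monotonicity, PS = (p₁ − p₀) / (1 − p₀).
PS = (0.163 − 0.0149) / (1 − 0.0149) = 0.1481 / 0.9851 ≈ 0.1503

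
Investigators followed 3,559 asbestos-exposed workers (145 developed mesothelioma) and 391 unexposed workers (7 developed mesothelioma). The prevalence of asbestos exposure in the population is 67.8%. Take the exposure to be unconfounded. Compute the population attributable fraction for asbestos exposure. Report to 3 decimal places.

PAF ≈ 0.464

p₁ = P(outcome | exposed) = 145/3559 = 0.040742
p₀ = P(outcome | unexposed) = 7/391 = 0.017903
Overall risk P(Y=1) = π·p₁ + (1−π)·p₀ = 0.678×0.040742 + 0.322×0.017903 = 0.033388.
Under exogeneity, PAF = [P(Y=1) − p₀] / P(Y=1).
PAF = (0.033388 − 0.017903) / 0.033388 ≈ 0.4638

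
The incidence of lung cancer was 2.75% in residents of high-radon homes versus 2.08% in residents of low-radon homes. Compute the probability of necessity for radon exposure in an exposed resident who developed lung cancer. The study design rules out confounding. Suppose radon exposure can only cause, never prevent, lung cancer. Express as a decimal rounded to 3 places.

PN ≈ 0.244

p₁ = 0.0275, p₀ = 0.0208.
Under exogeneity and monotonicity, PN = (p₁ − p₀) / p₁.
PN = (0.0275 − 0.0208) / 0.0275 = 0.0067 / 0.0275 ≈ 0.2436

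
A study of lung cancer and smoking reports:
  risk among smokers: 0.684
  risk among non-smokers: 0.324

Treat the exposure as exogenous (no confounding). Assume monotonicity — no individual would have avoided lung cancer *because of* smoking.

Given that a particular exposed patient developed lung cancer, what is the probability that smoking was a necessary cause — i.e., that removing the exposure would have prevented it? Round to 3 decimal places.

PN ≈ 0.526

Let p₁ = 0.684, p₀ = 0.324.
Under exogeneity and monotonicity, PN = (p₁ − p₀) / p₁.
PN = (0.684 − 0.324) / 0.684 = 0.36 / 0.684 ≈ 0.5263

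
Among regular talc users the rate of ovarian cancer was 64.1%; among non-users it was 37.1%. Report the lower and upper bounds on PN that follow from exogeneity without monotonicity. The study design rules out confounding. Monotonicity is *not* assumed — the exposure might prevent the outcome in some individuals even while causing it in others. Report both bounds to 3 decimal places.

0.421 ≤ PN ≤ 0.981

p₁ = 0.641, p₀ = 0.371.
Under exogeneity alone the bounds on PN are max{0,(p₁−p₀)/p₁} ≤ PN ≤ min{1,(1−p₀)/p₁}.
  lower = (p₁ − p₀)/p₁ = 0.27 / 0.641 ≈ 0.4212
  upper = min{1, (1 − p₀)/p₁} = 0.629 / 0.641 ≈ 0.9813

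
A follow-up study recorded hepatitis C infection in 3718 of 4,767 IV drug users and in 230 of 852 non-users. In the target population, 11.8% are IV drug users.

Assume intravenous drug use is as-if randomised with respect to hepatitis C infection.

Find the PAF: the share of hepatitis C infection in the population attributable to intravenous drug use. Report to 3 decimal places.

PAF ≈ 0.182

p₁ = P(outcome | exposed) = 3718/4767 = 0.77995
p₀ = P(outcome | unexposed) = 230/852 = 0.26995
Overall risk P(Y=1) = π·p₁ + (1−π)·p₀ = 0.118×0.77995 + 0.882×0.26995 = 0.33013.
Under exogeneity, PAF = [P(Y=1) − p₀] / P(Y=1).
PAF = (0.33013 − 0.26995) / 0.33013 ≈ 0.1823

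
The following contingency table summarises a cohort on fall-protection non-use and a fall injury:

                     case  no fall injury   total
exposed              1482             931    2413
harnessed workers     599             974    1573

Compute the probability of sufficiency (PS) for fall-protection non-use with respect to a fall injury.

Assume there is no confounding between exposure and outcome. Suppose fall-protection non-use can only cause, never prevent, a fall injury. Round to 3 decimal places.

p₁ = P(outcome | exposed) = 1482/2413 = 0.61417
p₀ = P(outcome | unexposed) = 599/1573 = 0.3808
Under exogeneity and monotonicity, PS = (p₁ − p₀)/(1 − p₀).
PS = (0.61417 − 0.3808) / 0.6192 ≈ 0.3769

PS ≈ 0.377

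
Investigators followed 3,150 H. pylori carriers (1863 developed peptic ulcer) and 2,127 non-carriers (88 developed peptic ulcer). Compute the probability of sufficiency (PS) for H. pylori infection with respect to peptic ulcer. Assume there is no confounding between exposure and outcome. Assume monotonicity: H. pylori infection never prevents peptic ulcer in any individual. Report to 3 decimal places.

p₁ = P(outcome | exposed) = 1863/3150 = 0.59143
p₀ = P(outcome | unexposed) = 88/2127 = 0.041373
Under exogeneity and monotonicity, PS = (p₁ − p₀) / (1 − p₀).
PS = (0.59143 − 0.041373) / (1 − 0.041373) = 0.55006 / 0.95863 ≈ 0.5738

PS ≈ 0.574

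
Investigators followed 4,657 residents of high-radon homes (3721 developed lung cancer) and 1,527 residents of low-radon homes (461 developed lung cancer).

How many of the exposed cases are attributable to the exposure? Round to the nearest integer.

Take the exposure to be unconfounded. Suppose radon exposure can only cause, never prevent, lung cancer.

p₁ = P(outcome | exposed) = 3721/4657 = 0.79901
p₀ = P(outcome | unexposed) = 461/1527 = 0.3019
PN = (p₁ − p₀)/p₁ = (0.79901 − 0.3019) / 0.79901 ≈ 0.62216.
Attributable cases ≈ PN × (exposed cases) = 0.62216 × 3721 ≈ 2315.06.

about 2315 cases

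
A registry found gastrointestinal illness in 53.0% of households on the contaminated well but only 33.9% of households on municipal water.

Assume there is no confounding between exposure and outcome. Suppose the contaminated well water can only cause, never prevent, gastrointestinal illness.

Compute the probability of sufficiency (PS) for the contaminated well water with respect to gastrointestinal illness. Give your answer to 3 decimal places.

PS ≈ 0.289

p₁ = 0.53, p₀ = 0.339.
Under exogeneity and monotonicity, PS = (p₁ − p₀) / (1 − p₀).
PS = (0.53 − 0.339) / (1 − 0.339) = 0.191 / 0.661 ≈ 0.2890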